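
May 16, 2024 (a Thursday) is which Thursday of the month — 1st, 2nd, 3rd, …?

3rd

Day 16 falls in week ⌈16/7⌉ of the month.
Days 1–7 hold the 1st Thursday, 8–14 the 2nd, 15–21 the 3rd, 22–28 the 4th, 29–31 the 5th.
16 is in the range for the 3rd.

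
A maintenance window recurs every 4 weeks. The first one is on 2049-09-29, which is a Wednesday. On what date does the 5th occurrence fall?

The 5th occurrence is 4 intervals after the first: 4 × 28 = 112 days after 2049-09-29.
September has 30 days — 1 day to the end of September leaves 111.
October has 31 days (80 left).
November has 30 days (50 left).
December has 31 days (19 left).
19 days into January → 2050-01-19.

2050-01-19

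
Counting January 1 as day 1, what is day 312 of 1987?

November 8, 1987

January has 31 days (312 − 31 = 281 remain).
February has 28 days (281 − 28 = 253 remain).
March has 31 days (253 − 31 = 222 remain).
April has 30 days (222 − 30 = 192 remain).
May has 31 days (192 − 31 = 161 remain).
June has 30 days (161 − 30 = 131 remain).
July has 31 days (131 − 31 = 100 remain).
August has 31 days (100 − 31 = 69 remain).
September has 30 days (69 − 30 = 39 remain).
October has 31 days (39 − 31 = 8 remain).
8 into November → November 8.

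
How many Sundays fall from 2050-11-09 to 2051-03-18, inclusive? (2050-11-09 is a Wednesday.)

18

2050-11-09 is a Wednesday; the first Sunday on or after it is 2050-11-13 (4 days later).
From 2050-11-13 to 2051-03-18: 17 + 31 + 31 + 28 + 18 = 125 days (rest of November, December, January, February, March).
125 ÷ 7 = 17 full weeks with remainder 6, so 17 more Sundays after the first → 18.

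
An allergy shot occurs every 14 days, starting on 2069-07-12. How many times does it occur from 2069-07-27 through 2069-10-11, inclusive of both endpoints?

5

Occurrences land 14·i days after 2069-07-12 for i = 0, 1, 2, …
2069-07-27 is 15 days after the start; 15 ÷ 14 = 1 remainder 1; since the remainder is 1, round up to i = 2. First occurrence in the window: #3 on 2069-08-09 (2×14 = 28 days in).
2069-10-11 is 91 days after the start; 91 ÷ 14 = 6 remainder 7. Last occurrence in the window: #7 on 2069-10-04.
Occurrences #3 through #7: 5 in total.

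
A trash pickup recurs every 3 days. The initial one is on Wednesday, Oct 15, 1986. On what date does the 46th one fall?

The 46th occurrence is 45 intervals after the first: 45 × 3 = 135 days after Oct 15, 1986.
Oct has 31 days — 16 days to the end of Oct leaves 119.
Nov has 30 days (89 left).
Dec has 31 days (58 left).
Jan has 31 days (27 left).
27 days into Feb → Feb 27, 1987.

Feb 27, 1987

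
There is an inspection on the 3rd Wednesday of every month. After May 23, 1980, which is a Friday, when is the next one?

May 1980 starts on a Thursday; its first Wednesday is the 7th, so the 3rd Wednesday is the 21st — May 21, 1980.
That is not after May 23, 1980, so look at June 1980.
June 1980 starts on a Sunday; its first Wednesday is the 4th, so the 3rd Wednesday is the 18th — June 18, 1980.

June 18, 1980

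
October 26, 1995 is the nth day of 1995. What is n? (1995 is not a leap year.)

Days in months before October: 31 + 28 + 31 + 30 + 31 + 30 + 31 + 31 + 30 = 273.
Plus 26 days into October → day 299.

299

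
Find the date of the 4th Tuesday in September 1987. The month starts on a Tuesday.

September 1987 begins on a Tuesday, so the first Tuesday is September 1.
The 4th Tuesday is 3 weeks later: 1 + 21 = 22.

22 September 1987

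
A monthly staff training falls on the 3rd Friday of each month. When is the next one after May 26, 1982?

Jun 18, 1982

May 1982 starts on a Saturday; its first Friday is the 7th, so the 3rd Friday is the 21st — May 21, 1982.
That is not after May 26, 1982, so look at Jun 1982.
Jun 1982 starts on a Tuesday; its first Friday is the 4th, so the 3rd Friday is the 18th — Jun 18, 1982.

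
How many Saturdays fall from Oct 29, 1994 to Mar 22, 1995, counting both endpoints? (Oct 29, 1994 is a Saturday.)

Oct 29, 1994 is a Saturday; the first Saturday on or after it is Oct 29, 1994.
From Oct 29, 1994 to Mar 22, 1995: 2 + 30 + 31 + 31 + 28 + 22 = 144 days (rest of Oct, Nov, Dec, Jan, Feb, Mar).
144 ÷ 7 = 20 full weeks with remainder 4, so 20 more Saturdays after the first → 21.

21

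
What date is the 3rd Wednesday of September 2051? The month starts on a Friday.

20 September 2051

September 2051 begins on a Friday, so the first Wednesday is September 6 (5 days later).
The 3rd Wednesday is 2 weeks later: 6 + 14 = 20.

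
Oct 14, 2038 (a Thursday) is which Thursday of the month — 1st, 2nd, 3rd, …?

2nd

Day 14 falls in week ⌈14/7⌉ of the month.
Days 1–7 hold the 1st Thursday, 8–14 the 2nd, 15–21 the 3rd, 22–28 the 4th, 29–31 the 5th.
14 is in the range for the 2nd.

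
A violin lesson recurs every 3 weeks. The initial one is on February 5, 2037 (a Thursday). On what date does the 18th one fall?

January 28, 2038

The 18th occurrence is 17 intervals after the first: 17 × 21 = 357 days after February 5, 2037.
February has 28 days — 23 days to the end of February leaves 334.
March has 31 days (303 left).
April has 30 days (273 left).
May has 31 days (242 left).
June has 30 days (212 left).
July has 31 days (181 left).
August has 31 days (150 left).
September has 30 days (120 left).
October has 31 days (89 left).
November has 30 days (59 left).
December has 31 days (28 left).
28 days into January → January 28, 2038.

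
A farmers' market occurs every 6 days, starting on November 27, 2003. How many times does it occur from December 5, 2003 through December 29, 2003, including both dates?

4

Occurrences land 6·i days after November 27, 2003 for i = 0, 1, 2, …
December 5, 2003 is 8 days after the start; 8 ÷ 6 = 1 remainder 2; since the remainder is 2, round up to i = 2. First occurrence in the window: #3 on December 9, 2003 (2×6 = 12 days in).
December 29, 2003 is 32 days after the start; 32 ÷ 6 = 5 remainder 2. Last occurrence in the window: #6 on December 27, 2003.
Occurrences #3 through #6: 4 in total.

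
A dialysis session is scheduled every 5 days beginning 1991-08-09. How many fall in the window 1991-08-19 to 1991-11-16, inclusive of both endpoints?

Occurrences land 5·i days after 1991-08-09 for i = 0, 1, 2, …
1991-08-19 is 10 days after the start; 10 ÷ 5 = 2 remainder 0. First occurrence in the window: #3 on 1991-08-19 (2×5 = 10 days in).
1991-11-16 is 99 days after the start; 99 ÷ 5 = 19 remainder 4. Last occurrence in the window: #20 on 1991-11-12.
Occurrences #3 through #20: 18 in total.

18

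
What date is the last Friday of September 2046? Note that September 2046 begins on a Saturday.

September 2046 begins on a Saturday, so the first Friday is September 7 (6 days later).
September 2046 has 30 days. Adding weeks: 7, 14, 21, 28 — the last one ≤ 30 is the 28th.

28 September 2046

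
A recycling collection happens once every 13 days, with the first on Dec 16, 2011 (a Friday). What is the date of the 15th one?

Jun 15, 2012

The 15th occurrence is 14 intervals after the first: 14 × 13 = 182 days after Dec 16, 2011.
Dec has 31 days — 15 days to the end of Dec leaves 167.
Jan has 31 days (136 left).
Feb has 29 days (107 left).
Mar has 31 days (76 left).
Apr has 30 days (46 left).
May has 31 days (15 left).
15 days into Jun → Jun 15, 2012.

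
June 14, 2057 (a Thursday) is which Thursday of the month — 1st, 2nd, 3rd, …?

Day 14 falls in week ⌈14/7⌉ of the month.
Days 1–7 hold the 1st Thursday, 8–14 the 2nd, 15–21 the 3rd, 22–28 the 4th, 29–31 the 5th.
14 is in the range for the 2nd.

2nd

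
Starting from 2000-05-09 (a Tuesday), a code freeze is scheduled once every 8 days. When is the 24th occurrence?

2000-11-09

The 24th occurrence is 23 intervals after the first: 23 × 8 = 184 days after 2000-05-09.
May has 31 days — 22 days to the end of May leaves 162.
June has 30 days (132 left).
July has 31 days (101 left).
August has 31 days (70 left).
September has 30 days (40 left).
October has 31 days (9 left).
9 days into November → 2000-11-09.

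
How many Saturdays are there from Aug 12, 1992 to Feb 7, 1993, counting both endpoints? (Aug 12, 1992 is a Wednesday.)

Aug 12, 1992 is a Wednesday; the first Saturday on or after it is Aug 15, 1992 (3 days later).
From Aug 15, 1992 to Feb 7, 1993: 16 + 30 + 31 + 30 + 31 + 31 + 7 = 176 days (rest of Aug, Sep, Oct, Nov, Dec, Jan, Feb).
176 ÷ 7 = 25 full weeks with remainder 1, so 25 more Saturdays after the first → 26.

26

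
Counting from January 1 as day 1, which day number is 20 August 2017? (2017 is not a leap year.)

Days in months before August: 31 + 28 + 31 + 30 + 31 + 30 + 31 = 212.
Plus 20 days into August → day 232.

232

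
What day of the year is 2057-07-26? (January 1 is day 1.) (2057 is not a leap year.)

Days in months before July: 31 + 28 + 31 + 30 + 31 + 30 = 181.
Plus 26 days into July → day 207.

207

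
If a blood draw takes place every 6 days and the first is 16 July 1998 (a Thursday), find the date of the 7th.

21 August 1998

The 7th occurrence is 6 intervals after the first: 6 × 6 = 36 days after 16 July 1998.
July has 31 days — 15 days to the end of July leaves 21.
21 days into August → 21 August 1998.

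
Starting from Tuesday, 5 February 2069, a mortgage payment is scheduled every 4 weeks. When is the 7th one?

The 7th occurrence is 6 intervals after the first: 6 × 28 = 168 days after 5 February 2069.
February has 28 days — 23 days to the end of February leaves 145.
March has 31 days (114 left).
April has 30 days (84 left).
May has 31 days (53 left).
June has 30 days (23 left).
23 days into July → 23 July 2069.

23 July 2069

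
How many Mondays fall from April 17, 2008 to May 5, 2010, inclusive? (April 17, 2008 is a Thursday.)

107

April 17, 2008 is a Thursday; the first Monday on or after it is April 21, 2008 (4 days later).
From April 21, 2008 to May 5, 2010: 254 + 365 + 125 = 744 days (rest of 2008, 2009, to May 5, 2010 in 2010).
744 ÷ 7 = 106 full weeks with remainder 2, so 106 more Mondays after the first → 107.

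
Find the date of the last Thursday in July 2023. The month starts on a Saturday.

July 2023 begins on a Saturday, so the first Thursday is July 6 (5 days later).
July 2023 has 31 days. Adding weeks: 6, 13, 20, 27 — the last one ≤ 31 is the 27th.

27 July 2023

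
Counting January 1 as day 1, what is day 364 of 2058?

Jan has 31 days (364 − 31 = 333 remain).
Feb has 28 days (333 − 28 = 305 remain).
Mar has 31 days (305 − 31 = 274 remain).
Apr has 30 days (274 − 30 = 244 remain).
May has 31 days (244 − 31 = 213 remain).
Jun has 30 days (213 − 30 = 183 remain).
Jul has 31 days (183 − 31 = 152 remain).
Aug has 31 days (152 − 31 = 121 remain).
Sep has 30 days (121 − 30 = 91 remain).
Oct has 31 days (91 − 31 = 60 remain).
Nov has 30 days (60 − 30 = 30 remain).
30 into Dec → Dec 30.

Dec 30, 2058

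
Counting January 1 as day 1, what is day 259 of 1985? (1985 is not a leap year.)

September 16, 1985

January has 31 days (259 − 31 = 228 remain).
February has 28 days (228 − 28 = 200 remain).
March has 31 days (200 − 31 = 169 remain).
April has 30 days (169 − 30 = 139 remain).
May has 31 days (139 − 31 = 108 remain).
June has 30 days (108 − 30 = 78 remain).
July has 31 days (78 − 31 = 47 remain).
August has 31 days (47 − 31 = 16 remain).
16 into September → September 16.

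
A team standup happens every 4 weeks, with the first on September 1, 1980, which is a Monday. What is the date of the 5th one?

The 5th occurrence is 4 intervals after the first: 4 × 28 = 112 days after September 1, 1980.
September has 30 days — 29 days to the end of September leaves 83.
October has 31 days (52 left).
November has 30 days (22 left).
22 days into December → December 22, 1980.

December 22, 1980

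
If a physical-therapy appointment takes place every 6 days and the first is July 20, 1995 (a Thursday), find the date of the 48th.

The 48th occurrence is 47 intervals after the first: 47 × 6 = 282 days after July 20, 1995.
July has 31 days — 11 days to the end of July leaves 271.
August has 31 days (240 left).
September has 30 days (210 left).
October has 31 days (179 left).
November has 30 days (149 left).
December has 31 days (118 left).
January has 31 days (87 left).
February has 29 days (58 left).
March has 31 days (27 left).
27 days into April → April 27, 1996.

April 27, 1996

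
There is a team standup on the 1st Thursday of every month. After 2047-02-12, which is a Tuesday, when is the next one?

2047-03-07

February 2047 starts on a Friday, so its 1st Thursday is 2047-02-07 (6 days in).
That is not after 2047-02-12, so look at March 2047.
March 2047 starts on a Friday, so its 1st Thursday is 2047-03-07 (6 days in).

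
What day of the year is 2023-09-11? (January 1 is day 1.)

254

Days in months before September: 31 + 28 + 31 + 30 + 31 + 30 + 31 + 31 = 243.
Plus 11 days into September → day 254.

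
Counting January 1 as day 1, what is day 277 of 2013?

Oct 4, 2013

Jan has 31 days (277 − 31 = 246 remain).
Feb has 28 days (246 − 28 = 218 remain).
Mar has 31 days (218 − 31 = 187 remain).
Apr has 30 days (187 − 30 = 157 remain).
May has 31 days (157 − 31 = 126 remain).
Jun has 30 days (126 − 30 = 96 remain).
Jul has 31 days (96 − 31 = 65 remain).
Aug has 31 days (65 − 31 = 34 remain).
Sep has 30 days (34 − 30 = 4 remain).
4 into Oct → Oct 4.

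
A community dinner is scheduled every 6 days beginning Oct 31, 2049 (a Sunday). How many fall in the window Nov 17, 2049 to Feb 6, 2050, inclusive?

14

Occurrences land 6·i days after Oct 31, 2049 for i = 0, 1, 2, …
Nov 17, 2049 is 17 days after the start; 17 ÷ 6 = 2 remainder 5; since the remainder is 5, round up to i = 3. First occurrence in the window: #4 on Nov 18, 2049 (3×6 = 18 days in).
Feb 6, 2050 is 98 days after the start; 98 ÷ 6 = 16 remainder 2. Last occurrence in the window: #17 on Feb 4, 2050.
Occurrences #4 through #17: 14 in total.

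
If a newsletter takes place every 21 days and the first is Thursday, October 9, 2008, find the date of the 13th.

The 13th occurrence is 12 intervals after the first: 12 × 21 = 252 days after October 9, 2008.
October has 31 days — 22 days to the end of October leaves 230.
November has 30 days (200 left).
December has 31 days (169 left).
January has 31 days (138 left).
February has 28 days (110 left).
March has 31 days (79 left).
April has 30 days (49 left).
May has 31 days (18 left).
18 days into June → June 18, 2009.

June 18, 2009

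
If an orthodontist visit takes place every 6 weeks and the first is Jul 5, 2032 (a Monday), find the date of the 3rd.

Sep 27, 2032

The 3rd occurrence is 2 intervals after the first: 2 × 42 = 84 days after Jul 5, 2032.
Jul has 31 days — 26 days to the end of Jul leaves 58.
Aug has 31 days (27 left).
27 days into Sep → Sep 27, 2032.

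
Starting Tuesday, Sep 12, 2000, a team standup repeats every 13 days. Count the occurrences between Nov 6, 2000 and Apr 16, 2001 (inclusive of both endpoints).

Occurrences land 13·i days after Sep 12, 2000 for i = 0, 1, 2, …
Nov 6, 2000 is 55 days after the start; 55 ÷ 13 = 4 remainder 3; since the remainder is 3, round up to i = 5. First occurrence in the window: #6 on Nov 16, 2000 (5×13 = 65 days in).
Apr 16, 2001 is 216 days after the start; 216 ÷ 13 = 16 remainder 8. Last occurrence in the window: #17 on Apr 8, 2001.
Occurrences #6 through #17: 12 in total.

12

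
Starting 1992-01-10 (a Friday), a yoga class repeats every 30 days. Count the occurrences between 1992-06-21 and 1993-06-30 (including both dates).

Occurrences land 30·i days after 1992-01-10 for i = 0, 1, 2, …
1992-06-21 is 163 days after the start; 163 ÷ 30 = 5 remainder 13; since the remainder is 13, round up to i = 6. First occurrence in the window: #7 on 1992-07-08 (6×30 = 180 days in).
1993-06-30 is 537 days after the start; 537 ÷ 30 = 17 remainder 27. Last occurrence in the window: #18 on 1993-06-03.
Occurrences #7 through #18: 12 in total.

12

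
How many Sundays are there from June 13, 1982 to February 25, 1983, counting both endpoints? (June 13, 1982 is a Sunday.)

June 13, 1982 is a Sunday; the first Sunday on or after it is June 13, 1982.
From June 13, 1982 to February 25, 1983: 17 + 31 + 31 + 30 + 31 + 30 + 31 + 31 + 25 = 257 days (rest of June, July, August, September, October, November, December, January, February).
257 ÷ 7 = 36 full weeks with remainder 5, so 36 more Sundays after the first → 37.

37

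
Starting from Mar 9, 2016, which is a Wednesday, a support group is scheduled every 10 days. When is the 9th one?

The 9th occurrence is 8 intervals after the first: 8 × 10 = 80 days after Mar 9, 2016.
Mar has 31 days — 22 days to the end of Mar leaves 58.
Apr has 30 days (28 left).
28 days into May → May 28, 2016.

May 28, 2016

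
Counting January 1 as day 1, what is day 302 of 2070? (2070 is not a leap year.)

January has 31 days (302 − 31 = 271 remain).
February has 28 days (271 − 28 = 243 remain).
March has 31 days (243 − 31 = 212 remain).
April has 30 days (212 − 30 = 182 remain).
May has 31 days (182 − 31 = 151 remain).
June has 30 days (151 − 30 = 121 remain).
July has 31 days (121 − 31 = 90 remain).
August has 31 days (90 − 31 = 59 remain).
September has 30 days (59 − 30 = 29 remain).
29 into October → October 29.

October 29, 2070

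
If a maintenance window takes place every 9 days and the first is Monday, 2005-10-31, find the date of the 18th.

The 18th occurrence is 17 intervals after the first: 17 × 9 = 153 days after 2005-10-31.
October has 31 days — 0 days to the end of October leaves 153.
November has 30 days (123 left).
December has 31 days (92 left).
January has 31 days (61 left).
February has 28 days (33 left).
March has 31 days (2 left).
2 days into April → 2006-04-02.

2006-04-02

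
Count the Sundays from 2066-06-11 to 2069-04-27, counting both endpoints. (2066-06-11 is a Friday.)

2066-06-11 is a Friday; the first Sunday on or after it is 2066-06-13 (2 days later).
From 2066-06-13 to 2069-04-27: 201 + 365 + 366 + 117 = 1049 days (rest of 2066, 2067, 2068, to 2069-04-27 in 2069).
1049 ÷ 7 = 149 full weeks with remainder 6, so 149 more Sundays after the first → 150.

150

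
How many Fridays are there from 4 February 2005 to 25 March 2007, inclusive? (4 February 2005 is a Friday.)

4 February 2005 is a Friday; the first Friday on or after it is 4 February 2005.
From 4 February 2005 to 25 March 2007: 330 + 365 + 84 = 779 days (rest of 2005, 2006, to 25 March 2007 in 2007).
779 ÷ 7 = 111 full weeks with remainder 2, so 111 more Fridays after the first → 112.

112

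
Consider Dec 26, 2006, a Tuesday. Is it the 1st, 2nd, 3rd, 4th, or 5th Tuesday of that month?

4th

Day 26 falls in week ⌈26/7⌉ of the month.
Days 1–7 hold the 1st Tuesday, 8–14 the 2nd, 15–21 the 3rd, 22–28 the 4th, 29–31 the 5th.
26 is in the range for the 4th.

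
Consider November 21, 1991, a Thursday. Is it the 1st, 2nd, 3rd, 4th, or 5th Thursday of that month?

Day 21 falls in week ⌈21/7⌉ of the month.
Days 1–7 hold the 1st Thursday, 8–14 the 2nd, 15–21 the 3rd, 22–28 the 4th, 29–31 the 5th.
21 is in the range for the 3rd.

3rd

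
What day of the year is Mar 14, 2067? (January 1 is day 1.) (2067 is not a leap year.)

73

Days in months before Mar: 31 + 28 = 59.
Plus 14 days into Mar → day 73.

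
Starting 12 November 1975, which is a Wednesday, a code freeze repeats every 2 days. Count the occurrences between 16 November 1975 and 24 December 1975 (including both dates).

Occurrences land 2·i days after 12 November 1975 for i = 0, 1, 2, …
16 November 1975 is 4 days after the start; 4 ÷ 2 = 2 remainder 0. First occurrence in the window: #3 on 16 November 1975 (2×2 = 4 days in).
24 December 1975 is 42 days after the start; 42 ÷ 2 = 21 remainder 0. Last occurrence in the window: #22 on 24 December 1975.
Occurrences #3 through #22: 20 in total.

20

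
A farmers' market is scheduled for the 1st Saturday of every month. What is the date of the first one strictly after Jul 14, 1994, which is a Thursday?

Aug 6, 1994

Jul 1994 starts on a Friday, so its 1st Saturday is Jul 2, 1994 (1 day in).
That is not after Jul 14, 1994, so look at Aug 1994.
Aug 1994 starts on a Monday, so its 1st Saturday is Aug 6, 1994 (5 days in).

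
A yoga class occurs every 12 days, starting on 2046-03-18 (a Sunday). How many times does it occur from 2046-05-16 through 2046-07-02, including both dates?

4

Occurrences land 12·i days after 2046-03-18 for i = 0, 1, 2, …
2046-05-16 is 59 days after the start; 59 ÷ 12 = 4 remainder 11; since the remainder is 11, round up to i = 5. First occurrence in the window: #6 on 2046-05-17 (5×12 = 60 days in).
2046-07-02 is 106 days after the start; 106 ÷ 12 = 8 remainder 10. Last occurrence in the window: #9 on 2046-06-22.
Occurrences #6 through #9: 4 in total.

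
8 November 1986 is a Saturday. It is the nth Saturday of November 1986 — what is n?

2nd

Day 8 falls in week ⌈8/7⌉ of the month.
Days 1–7 hold the 1st Saturday, 8–14 the 2nd, 15–21 the 3rd, 22–28 the 4th, 29–31 the 5th.
8 is in the range for the 2nd.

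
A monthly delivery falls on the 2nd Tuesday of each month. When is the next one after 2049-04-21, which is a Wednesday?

2049-05-11

April 2049 starts on a Thursday; its first Tuesday is the 6th, so the 2nd Tuesday is the 13th — 2049-04-13.
That is not after 2049-04-21, so look at May 2049.
May 2049 starts on a Saturday; its first Tuesday is the 4th, so the 2nd Tuesday is the 11th — 2049-05-11.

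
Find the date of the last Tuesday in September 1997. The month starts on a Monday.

30 September 1997

September 1997 begins on a Monday, so the first Tuesday is September 2 (1 day later).
September 1997 has 30 days. Adding weeks: 2, 9, 16, 23, 30 — the last one ≤ 30 is the 30th.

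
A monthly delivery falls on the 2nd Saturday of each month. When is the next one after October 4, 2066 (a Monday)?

October 9, 2066

October 2066 starts on a Friday; its first Saturday is the 2nd, so the 2nd Saturday is the 9th — October 9, 2066.
October 9, 2066 is after October 4, 2066, so that is the next one.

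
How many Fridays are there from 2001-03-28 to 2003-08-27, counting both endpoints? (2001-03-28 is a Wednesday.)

126

2001-03-28 is a Wednesday; the first Friday on or after it is 2001-03-30 (2 days later).
From 2001-03-30 to 2003-08-27: 276 + 365 + 239 = 880 days (rest of 2001, 2002, to 2003-08-27 in 2003).
880 ÷ 7 = 125 full weeks with remainder 5, so 125 more Fridays after the first → 126.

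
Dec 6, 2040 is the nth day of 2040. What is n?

Days in months before Dec: 31 + 29 + 31 + 30 + 31 + 30 + 31 + 31 + 30 + 31 + 30 = 335.
Plus 6 days into Dec → day 341.

341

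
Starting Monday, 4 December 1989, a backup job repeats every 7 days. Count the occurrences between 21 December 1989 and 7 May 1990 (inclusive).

20

Occurrences land 7·i days after 4 December 1989 for i = 0, 1, 2, …
21 December 1989 is 17 days after the start; 17 ÷ 7 = 2 remainder 3; since the remainder is 3, round up to i = 3. First occurrence in the window: #4 on 25 December 1989 (3×7 = 21 days in).
7 May 1990 is 154 days after the start; 154 ÷ 7 = 22 remainder 0. Last occurrence in the window: #23 on 7 May 1990.
Occurrences #4 through #23: 20 in total.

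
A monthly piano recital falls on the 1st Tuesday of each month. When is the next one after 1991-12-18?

December 1991 starts on a Sunday, so its 1st Tuesday is 1991-12-03 (2 days in).
That is not after 1991-12-18, so look at January 1992.
January 1992 starts on a Wednesday, so its 1st Tuesday is 1992-01-07 (6 days in).

1992-01-07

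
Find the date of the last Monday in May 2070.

May 2070 begins on a Thursday, so the first Monday is May 5 (4 days later).
May 2070 has 31 days. Adding weeks: 5, 12, 19, 26 — the last one ≤ 31 is the 26th.

26 May 2070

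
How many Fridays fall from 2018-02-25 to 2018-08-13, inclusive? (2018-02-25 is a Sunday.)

2018-02-25 is a Sunday; the first Friday on or after it is 2018-03-02 (5 days later).
From 2018-03-02 to 2018-08-13: 29 + 30 + 31 + 30 + 31 + 13 = 164 days (rest of March, April, May, June, July, August).
164 ÷ 7 = 23 full weeks with remainder 3, so 23 more Fridays after the first → 24.

24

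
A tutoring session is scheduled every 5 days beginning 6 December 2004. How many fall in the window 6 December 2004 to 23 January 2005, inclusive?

Occurrences land 5·i days after 6 December 2004 for i = 0, 1, 2, …
The window opens on the start date, so the first occurrence inside is #1 on 6 December 2004.
23 January 2005 is 48 days after the start; 48 ÷ 5 = 9 remainder 3. Last occurrence in the window: #10 on 20 January 2005.
Occurrences #1 through #10: 10 in total.

10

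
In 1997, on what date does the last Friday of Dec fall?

The first Friday of Dec 1997 is Dec 5.
Dec 1997 has 31 days. Adding weeks: 5, 12, 19, 26 — the last one ≤ 31 is the 26th.

Dec 26, 1997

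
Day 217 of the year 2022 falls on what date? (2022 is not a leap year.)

January has 31 days (217 − 31 = 186 remain).
February has 28 days (186 − 28 = 158 remain).
March has 31 days (158 − 31 = 127 remain).
April has 30 days (127 − 30 = 97 remain).
May has 31 days (97 − 31 = 66 remain).
June has 30 days (66 − 30 = 36 remain).
July has 31 days (36 − 31 = 5 remain).
5 into August → August 5.

August 5, 2022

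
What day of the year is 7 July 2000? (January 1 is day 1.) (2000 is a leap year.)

189

Days in months before July: 31 + 29 + 31 + 30 + 31 + 30 = 182.
Plus 7 days into July → day 189.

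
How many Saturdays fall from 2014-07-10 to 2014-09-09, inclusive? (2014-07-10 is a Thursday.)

2014-07-10 is a Thursday; the first Saturday on or after it is 2014-07-12 (2 days later).
From 2014-07-12 to 2014-09-09: 19 + 31 + 9 = 59 days (rest of July, August, September).
59 ÷ 7 = 8 full weeks with remainder 3, so 8 more Saturdays after the first → 9.

9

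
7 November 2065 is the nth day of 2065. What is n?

Days in months before November: 31 + 28 + 31 + 30 + 31 + 30 + 31 + 31 + 30 + 31 = 304.
Plus 7 days into November → day 311.

311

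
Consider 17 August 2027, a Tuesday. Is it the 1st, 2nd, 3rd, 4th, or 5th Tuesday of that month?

Day 17 falls in week ⌈17/7⌉ of the month.
Days 1–7 hold the 1st Tuesday, 8–14 the 2nd, 15–21 the 3rd, 22–28 the 4th, 29–31 the 5th.
17 is in the range for the 3rd.

3rd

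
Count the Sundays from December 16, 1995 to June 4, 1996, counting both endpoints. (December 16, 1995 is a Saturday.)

December 16, 1995 is a Saturday; the first Sunday on or after it is December 17, 1995 (1 day later).
From December 17, 1995 to June 4, 1996: 14 + 31 + 29 + 31 + 30 + 31 + 4 = 170 days (rest of December, January, February, March, April, May, June).
170 ÷ 7 = 24 full weeks with remainder 2, so 24 more Sundays after the first → 25.

25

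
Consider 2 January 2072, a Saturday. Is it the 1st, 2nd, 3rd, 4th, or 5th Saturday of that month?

Day 2 falls in week ⌈2/7⌉ of the month.
Days 1–7 hold the 1st Saturday, 8–14 the 2nd, 15–21 the 3rd, 22–28 the 4th, 29–31 the 5th.
2 is in the range for the 1st.

1st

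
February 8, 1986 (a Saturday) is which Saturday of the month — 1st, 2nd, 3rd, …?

2nd

Day 8 falls in week ⌈8/7⌉ of the month.
Days 1–7 hold the 1st Saturday, 8–14 the 2nd, 15–21 the 3rd, 22–28 the 4th, 29–31 the 5th.
8 is in the range for the 2nd.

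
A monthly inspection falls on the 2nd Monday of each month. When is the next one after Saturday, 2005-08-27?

2005-09-12

August 2005 starts on a Monday; its first Monday is the 1st, so the 2nd Monday is the 8th — 2005-08-08.
That is not after 2005-08-27, so look at September 2005.
September 2005 starts on a Thursday; its first Monday is the 5th, so the 2nd Monday is the 12th — 2005-09-12.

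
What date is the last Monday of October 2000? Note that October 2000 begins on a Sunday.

October 2000 begins on a Sunday, so the first Monday is October 2 (1 day later).
October 2000 has 31 days. Adding weeks: 2, 9, 16, 23, 30 — the last one ≤ 31 is the 30th.

2000-10-30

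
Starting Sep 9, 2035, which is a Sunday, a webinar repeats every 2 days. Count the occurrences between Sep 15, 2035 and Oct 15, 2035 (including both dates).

16

Occurrences land 2·i days after Sep 9, 2035 for i = 0, 1, 2, …
Sep 15, 2035 is 6 days after the start; 6 ÷ 2 = 3 remainder 0. First occurrence in the window: #4 on Sep 15, 2035 (3×2 = 6 days in).
Oct 15, 2035 is 36 days after the start; 36 ÷ 2 = 18 remainder 0. Last occurrence in the window: #19 on Oct 15, 2035.
Occurrences #4 through #19: 16 in total.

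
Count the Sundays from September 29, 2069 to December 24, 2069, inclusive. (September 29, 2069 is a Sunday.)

13

September 29, 2069 is a Sunday; the first Sunday on or after it is September 29, 2069.
From September 29, 2069 to December 24, 2069: 1 + 31 + 30 + 24 = 86 days (rest of September, October, November, December).
86 ÷ 7 = 12 full weeks with remainder 2, so 12 more Sundays after the first → 13.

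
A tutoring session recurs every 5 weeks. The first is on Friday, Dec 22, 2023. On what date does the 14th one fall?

The 14th occurrence is 13 intervals after the first: 13 × 35 = 455 days after Dec 22, 2023.
Dec has 31 days — 9 days to the end of Dec leaves 446.
2024 has 366 days (80 left).
Jan has 31 days (49 left).
Feb has 28 days (21 left).
21 days into Mar → Mar 21, 2025.

Mar 21, 2025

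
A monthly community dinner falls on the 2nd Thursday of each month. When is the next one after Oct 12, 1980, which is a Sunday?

Oct 1980 starts on a Wednesday; its first Thursday is the 2nd, so the 2nd Thursday is the 9th — Oct 9, 1980.
That is not after Oct 12, 1980, so look at Nov 1980.
Nov 1980 starts on a Saturday; its first Thursday is the 6th, so the 2nd Thursday is the 13th — Nov 13, 1980.

Nov 13, 1980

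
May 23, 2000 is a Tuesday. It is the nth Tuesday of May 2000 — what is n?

Day 23 falls in week ⌈23/7⌉ of the month.
Days 1–7 hold the 1st Tuesday, 8–14 the 2nd, 15–21 the 3rd, 22–28 the 4th, 29–31 the 5th.
23 is in the range for the 4th.

4th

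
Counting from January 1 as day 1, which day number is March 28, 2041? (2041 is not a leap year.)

87

Days in months before March: 31 + 28 = 59.
Plus 28 days into March → day 87.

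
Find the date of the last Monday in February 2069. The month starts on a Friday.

February 25, 2069

February 2069 begins on a Friday, so the first Monday is February 4 (3 days later).
February 2069 has 28 days. Adding weeks: 4, 11, 18, 25 — the last one ≤ 28 is the 25th.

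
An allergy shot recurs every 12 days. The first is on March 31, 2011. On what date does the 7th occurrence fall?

The 7th occurrence is 6 intervals after the first: 6 × 12 = 72 days after March 31, 2011.
March has 31 days — 0 days to the end of March leaves 72.
April has 30 days (42 left).
May has 31 days (11 left).
11 days into June → June 11, 2011.

June 11, 2011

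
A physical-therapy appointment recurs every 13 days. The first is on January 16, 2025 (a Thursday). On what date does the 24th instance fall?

The 24th occurrence is 23 intervals after the first: 23 × 13 = 299 days after January 16, 2025.
January has 31 days — 15 days to the end of January leaves 284.
February has 28 days (256 left).
March has 31 days (225 left).
April has 30 days (195 left).
May has 31 days (164 left).
June has 30 days (134 left).
July has 31 days (103 left).
August has 31 days (72 left).
September has 30 days (42 left).
October has 31 days (11 left).
11 days into November → November 11, 2025.

November 11, 2025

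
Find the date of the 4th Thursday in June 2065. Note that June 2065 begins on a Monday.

25 June 2065

June 2065 begins on a Monday, so the first Thursday is June 4 (3 days later).
The 4th Thursday is 3 weeks later: 4 + 21 = 25.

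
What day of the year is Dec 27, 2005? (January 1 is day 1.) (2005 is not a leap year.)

361

Days in months before Dec: 31 + 28 + 31 + 30 + 31 + 30 + 31 + 31 + 30 + 31 + 30 = 334.
Plus 27 days into Dec → day 361.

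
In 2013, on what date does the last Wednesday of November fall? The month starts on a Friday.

November 2013 begins on a Friday, so the first Wednesday is November 6 (5 days later).
November 2013 has 30 days. Adding weeks: 6, 13, 20, 27 — the last one ≤ 30 is the 27th.

2013-11-27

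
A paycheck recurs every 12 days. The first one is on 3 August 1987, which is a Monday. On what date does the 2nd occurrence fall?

15 August 1987

The 2nd occurrence is 1 interval after the first: 1 × 12 = 12 days after 3 August 1987.
12 days later is 15 August 1987.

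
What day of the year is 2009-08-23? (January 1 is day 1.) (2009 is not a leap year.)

235

Days in months before August: 31 + 28 + 31 + 30 + 31 + 30 + 31 = 212.
Plus 23 days into August → day 235.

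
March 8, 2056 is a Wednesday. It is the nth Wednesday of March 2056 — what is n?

2nd

Day 8 falls in week ⌈8/7⌉ of the month.
Days 1–7 hold the 1st Wednesday, 8–14 the 2nd, 15–21 the 3rd, 22–28 the 4th, 29–31 the 5th.
8 is in the range for the 2nd.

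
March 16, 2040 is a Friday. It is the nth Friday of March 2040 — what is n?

Day 16 falls in week ⌈16/7⌉ of the month.
Days 1–7 hold the 1st Friday, 8–14 the 2nd, 15–21 the 3rd, 22–28 the 4th, 29–31 the 5th.
16 is in the range for the 3rd.

3rd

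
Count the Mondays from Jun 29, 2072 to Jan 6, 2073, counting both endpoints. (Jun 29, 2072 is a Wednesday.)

27

Jun 29, 2072 is a Wednesday; the first Monday on or after it is Jul 4, 2072 (5 days later).
From Jul 4, 2072 to Jan 6, 2073: 27 + 31 + 30 + 31 + 30 + 31 + 6 = 186 days (rest of Jul, Aug, Sep, Oct, Nov, Dec, Jan).
186 ÷ 7 = 26 full weeks with remainder 4, so 26 more Mondays after the first → 27.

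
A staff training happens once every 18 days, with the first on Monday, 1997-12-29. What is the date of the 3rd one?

The 3rd occurrence is 2 intervals after the first: 2 × 18 = 36 days after 1997-12-29.
December has 31 days — 2 days to the end of December leaves 34.
January has 31 days (3 left).
3 days into February → 1998-02-03.

1998-02-03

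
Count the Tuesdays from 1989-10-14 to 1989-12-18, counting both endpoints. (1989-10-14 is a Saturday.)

1989-10-14 is a Saturday; the first Tuesday on or after it is 1989-10-17 (3 days later).
From 1989-10-17 to 1989-12-18: 14 + 30 + 18 = 62 days (rest of October, November, December).
62 ÷ 7 = 8 full weeks with remainder 6, so 8 more Tuesdays after the first → 9.

9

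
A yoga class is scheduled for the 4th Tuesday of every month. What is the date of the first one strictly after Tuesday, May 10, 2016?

May 2016 starts on a Sunday; its first Tuesday is the 3rd, so the 4th Tuesday is the 24th — May 24, 2016.
May 24, 2016 is after May 10, 2016, so that is the next one.

May 24, 2016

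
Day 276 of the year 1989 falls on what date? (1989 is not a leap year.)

January has 31 days (276 − 31 = 245 remain).
February has 28 days (245 − 28 = 217 remain).
March has 31 days (217 − 31 = 186 remain).
April has 30 days (186 − 30 = 156 remain).
May has 31 days (156 − 31 = 125 remain).
June has 30 days (125 − 30 = 95 remain).
July has 31 days (95 − 31 = 64 remain).
August has 31 days (64 − 31 = 33 remain).
September has 30 days (33 − 30 = 3 remain).
3 into October → October 3.

3 October 1989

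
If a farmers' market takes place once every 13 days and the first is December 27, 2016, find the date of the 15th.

The 15th occurrence is 14 intervals after the first: 14 × 13 = 182 days after December 27, 2016.
December has 31 days — 4 days to the end of December leaves 178.
January has 31 days (147 left).
February has 28 days (119 left).
March has 31 days (88 left).
April has 30 days (58 left).
May has 31 days (27 left).
27 days into June → June 27, 2017.

June 27, 2017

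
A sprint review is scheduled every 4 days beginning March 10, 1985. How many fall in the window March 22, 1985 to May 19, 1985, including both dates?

15

Occurrences land 4·i days after March 10, 1985 for i = 0, 1, 2, …
March 22, 1985 is 12 days after the start; 12 ÷ 4 = 3 remainder 0. First occurrence in the window: #4 on March 22, 1985 (3×4 = 12 days in).
May 19, 1985 is 70 days after the start; 70 ÷ 4 = 17 remainder 2. Last occurrence in the window: #18 on May 17, 1985.
Occurrences #4 through #18: 15 in total.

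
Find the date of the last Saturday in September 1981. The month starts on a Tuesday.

1981-09-26

September 1981 begins on a Tuesday, so the first Saturday is September 5 (4 days later).
September 1981 has 30 days. Adding weeks: 5, 12, 19, 26 — the last one ≤ 30 is the 26th.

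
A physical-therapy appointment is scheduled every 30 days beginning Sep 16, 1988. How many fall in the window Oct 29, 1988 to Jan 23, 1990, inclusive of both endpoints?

15

Occurrences land 30·i days after Sep 16, 1988 for i = 0, 1, 2, …
Oct 29, 1988 is 43 days after the start; 43 ÷ 30 = 1 remainder 13; since the remainder is 13, round up to i = 2. First occurrence in the window: #3 on Nov 15, 1988 (2×30 = 60 days in).
Jan 23, 1990 is 494 days after the start; 494 ÷ 30 = 16 remainder 14. Last occurrence in the window: #17 on Jan 9, 1990.
Occurrences #3 through #17: 15 in total.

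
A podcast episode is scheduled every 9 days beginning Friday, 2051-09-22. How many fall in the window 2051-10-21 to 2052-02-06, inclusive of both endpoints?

12

Occurrences land 9·i days after 2051-09-22 for i = 0, 1, 2, …
2051-10-21 is 29 days after the start; 29 ÷ 9 = 3 remainder 2; since the remainder is 2, round up to i = 4. First occurrence in the window: #5 on 2051-10-28 (4×9 = 36 days in).
2052-02-06 is 137 days after the start; 137 ÷ 9 = 15 remainder 2. Last occurrence in the window: #16 on 2052-02-04.
Occurrences #5 through #16: 12 in total.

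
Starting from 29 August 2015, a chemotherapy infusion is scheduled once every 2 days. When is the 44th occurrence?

The 44th occurrence is 43 intervals after the first: 43 × 2 = 86 days after 29 August 2015.
August has 31 days — 2 days to the end of August leaves 84.
September has 30 days (54 left).
October has 31 days (23 left).
23 days into November → 23 November 2015.

23 November 2015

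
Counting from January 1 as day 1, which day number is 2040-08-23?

Days in months before August: 31 + 29 + 31 + 30 + 31 + 30 + 31 = 213.
Plus 23 days into August → day 236.

236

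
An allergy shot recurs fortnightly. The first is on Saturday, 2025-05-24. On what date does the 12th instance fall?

The 12th occurrence is 11 intervals after the first: 11 × 14 = 154 days after 2025-05-24.
May has 31 days — 7 days to the end of May leaves 147.
June has 30 days (117 left).
July has 31 days (86 left).
August has 31 days (55 left).
September has 30 days (25 left).
25 days into October → 2025-10-25.

2025-10-25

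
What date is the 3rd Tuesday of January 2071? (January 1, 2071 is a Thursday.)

20 January 2071

January 2071 begins on a Thursday, so the first Tuesday is January 6 (5 days later).
The 3rd Tuesday is 2 weeks later: 6 + 14 = 20.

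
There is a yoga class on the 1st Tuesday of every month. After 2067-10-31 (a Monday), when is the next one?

October 2067 starts on a Saturday, so its 1st Tuesday is 2067-10-04 (3 days in).
That is not after 2067-10-31, so look at November 2067.
November 2067 starts on a Tuesday, so its 1st Tuesday is 2067-11-01.

2067-11-01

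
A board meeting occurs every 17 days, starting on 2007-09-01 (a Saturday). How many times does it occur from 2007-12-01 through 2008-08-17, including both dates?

Occurrences land 17·i days after 2007-09-01 for i = 0, 1, 2, …
2007-12-01 is 91 days after the start; 91 ÷ 17 = 5 remainder 6; since the remainder is 6, round up to i = 6. First occurrence in the window: #7 on 2007-12-12 (6×17 = 102 days in).
2008-08-17 is 351 days after the start; 351 ÷ 17 = 20 remainder 11. Last occurrence in the window: #21 on 2008-08-06.
Occurrences #7 through #21: 15 in total.

15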